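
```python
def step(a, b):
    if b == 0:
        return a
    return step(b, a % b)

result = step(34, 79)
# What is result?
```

step(34, 79) -> step(79, 34) -> step(34, 11) -> step(11, 1) -> step(1, 0) -> 1

Answer: 1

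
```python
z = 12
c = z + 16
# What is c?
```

Trace:
`z = 12` → z = 12
`c = z + 16` → c = 28
So c = 28

Answer: 28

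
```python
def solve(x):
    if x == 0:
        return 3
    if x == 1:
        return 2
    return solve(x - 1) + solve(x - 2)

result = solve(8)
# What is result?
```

Build up from base cases: solve(0)=3, solve(1)=2, solve(2)=5, solve(3)=7, solve(4)=12, solve(5)=19, solve(6)=31, ..., solve(8)=81

Answer: 81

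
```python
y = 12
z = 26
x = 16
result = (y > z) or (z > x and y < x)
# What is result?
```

Trace:
`y = 12` → y = 12
`z = 26` → z = 26
`x = 16` → x = 16
`result = (y > z) or (z > x and y < x)` → result = True
So result = True

Answer: True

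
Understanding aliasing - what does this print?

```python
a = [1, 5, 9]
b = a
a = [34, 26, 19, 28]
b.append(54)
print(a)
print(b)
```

Key concept: rebinding vs mutation: a is rebound to a new list, b still points at the original.
Step by step:
`a = [1, 5, 9]` → a = [1, 5, 9]
`b = a` → b = [1, 5, 9] (same object as a)
`a = [34, 26, 19, 28]` → a = [34, 26, 19, 28]
`b.append(54)` → b = [1, 5, 9, 54]
`print(a)` → prints [34, 26, 19, 28]
`print(b)` → prints [1, 5, 9, 54]

Answer:
[34, 26, 19, 28]
[1, 5, 9, 54]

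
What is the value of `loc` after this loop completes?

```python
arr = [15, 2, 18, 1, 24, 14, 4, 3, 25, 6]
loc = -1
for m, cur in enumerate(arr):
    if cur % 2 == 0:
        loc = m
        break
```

First even number index in [15, 2, 18, 1, 24, 14, 4, 3, 25, 6]
`loc` takes the values: -1 → 1

Answer: 1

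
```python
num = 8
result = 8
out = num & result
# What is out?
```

Trace:
`num = 8` → num = 8
`result = 8` → result = 8
`out = num & result` → out = 8
So out = 8

Answer: 8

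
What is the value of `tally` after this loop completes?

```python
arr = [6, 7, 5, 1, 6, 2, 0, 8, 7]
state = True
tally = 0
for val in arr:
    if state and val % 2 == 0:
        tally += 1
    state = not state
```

Count even values at even positions
`tally` takes the values: 0 → 1 → 2 → 3

Answer: 3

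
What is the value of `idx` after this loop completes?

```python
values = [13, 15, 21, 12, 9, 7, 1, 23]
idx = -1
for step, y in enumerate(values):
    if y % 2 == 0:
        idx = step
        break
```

First even number index in [13, 15, 21, 12, 9, 7, 1, 23]
`idx` takes the values: -1 → 3

Answer: 3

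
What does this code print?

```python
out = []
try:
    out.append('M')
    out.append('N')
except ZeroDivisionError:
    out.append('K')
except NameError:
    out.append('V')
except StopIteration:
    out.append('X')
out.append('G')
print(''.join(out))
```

Execution trace: 'M' (try body) → 'N' (try body, no exception) → 'G' (after the try/except). Output: MNG

Answer: MNG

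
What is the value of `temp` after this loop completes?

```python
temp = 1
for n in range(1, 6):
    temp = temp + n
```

Start at 1, add 1 through 5
`temp` takes the values: 1 → 2 → 4 → 7 → 11 → 16

Answer: 16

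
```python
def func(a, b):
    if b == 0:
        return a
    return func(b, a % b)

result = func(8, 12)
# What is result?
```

func(8, 12) -> func(12, 8) -> func(8, 4) -> func(4, 0) -> 4

Answer: 4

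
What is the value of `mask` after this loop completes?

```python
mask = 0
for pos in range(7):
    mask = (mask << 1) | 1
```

Build 7 consecutive 1-bits: 0b1111111
`mask` takes the values: 0 → 1 → 3 → 7 → 15 → 31 → 63 → 127

Answer: 127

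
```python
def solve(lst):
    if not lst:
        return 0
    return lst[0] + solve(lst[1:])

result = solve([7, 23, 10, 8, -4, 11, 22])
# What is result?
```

7 + 23 + 10 + 8 + (-4) + 11 + 22 + 0 = 77

Answer: 77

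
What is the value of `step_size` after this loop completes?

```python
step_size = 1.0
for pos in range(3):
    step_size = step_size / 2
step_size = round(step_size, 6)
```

Halving LR 3 times: 1 / 2^3
`step_size` takes the values: 1.0 → 0.5 → 0.25 → 0.125

Answer: 0.125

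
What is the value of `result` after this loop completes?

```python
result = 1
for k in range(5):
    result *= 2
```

2^5 = 32
`result` takes the values: 1 → 2 → 4 → 8 → 16 → 32

Answer: 32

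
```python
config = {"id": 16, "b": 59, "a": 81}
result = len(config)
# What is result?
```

Trace:
`config = {"id": 16, "b": 59, "a": 81}` → config = {'id': 16, 'b': 59, 'a': 81}
`result = len(config)` → result = 3
So result = 3

Answer: 3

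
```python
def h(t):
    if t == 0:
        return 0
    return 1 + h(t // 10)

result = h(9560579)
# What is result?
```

Count of digits of 9560579: 7

Answer: 7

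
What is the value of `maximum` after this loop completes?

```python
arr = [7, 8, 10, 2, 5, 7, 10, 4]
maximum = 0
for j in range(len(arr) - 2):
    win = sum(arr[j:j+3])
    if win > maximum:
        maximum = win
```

Max sum of 3-element window in [7, 8, 10, 2, 5, 7, 10, 4]
`maximum` takes the values: 0 → 25

Answer: 25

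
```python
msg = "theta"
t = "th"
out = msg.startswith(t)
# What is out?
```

Trace:
`msg = "theta"` → msg = 'theta'
`t = "th"` → t = 'th'
`out = msg.startswith(t)` → out = True
So out = True

Answer: True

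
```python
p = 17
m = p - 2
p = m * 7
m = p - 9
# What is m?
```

Trace:
`p = 17` → p = 17
`m = p - 2` → m = 15
`p = m * 7` → p = 105
`m = p - 9` → m = 96
So m = 96

Answer: 96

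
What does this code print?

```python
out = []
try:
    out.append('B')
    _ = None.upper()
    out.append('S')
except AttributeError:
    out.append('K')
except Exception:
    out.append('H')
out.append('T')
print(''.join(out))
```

Execution trace: 'B' (try body) → 'K' (except AttributeError) → 'T' (after the try/except). Output: BKT

Answer: BKT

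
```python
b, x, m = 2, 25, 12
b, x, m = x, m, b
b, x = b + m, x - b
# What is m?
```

Trace:
`b, x, m = 2, 25, 12` → b = 2; x = 25; m = 12
`b, x, m = x, m, b` → b = 25; x = 12; m = 2
`b, x = b + m, x - b` → b = 27; x = -13
So m = 2

Answer: 2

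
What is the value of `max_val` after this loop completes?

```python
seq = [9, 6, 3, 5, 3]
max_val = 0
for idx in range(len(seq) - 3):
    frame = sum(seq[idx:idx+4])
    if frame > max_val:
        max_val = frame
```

Max sum of 4-element window in [9, 6, 3, 5, 3]
`max_val` takes the values: 0 → 23

Answer: 23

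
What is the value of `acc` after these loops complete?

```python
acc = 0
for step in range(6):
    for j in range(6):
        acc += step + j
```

Sum of all step+j for step,j in 6x6
`acc` takes the values: 0 → 1 → 3 → 6 → 10 → 15 → 16 → 18 → 21 → 25 → 30 → 36 → 38 → 41 → 45 → 50 → 56 → 63 → 66 → 70 → 75 → 81 → 88 → 96 → 100 → 105 → 111 → 118 → 126 → 135 → 140 → 146 → 153 → 161 → 170 → 180

Answer: 180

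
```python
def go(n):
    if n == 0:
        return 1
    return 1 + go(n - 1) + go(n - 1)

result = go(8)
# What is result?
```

go(n) = 1 + 2·go(n-1), go(0)=1. Closed form: (1+1)·2^8 - 1 = 511.

Answer: 511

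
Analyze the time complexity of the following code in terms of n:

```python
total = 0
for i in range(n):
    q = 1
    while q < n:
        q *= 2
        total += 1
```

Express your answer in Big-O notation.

Each loop level contributes: n × log n. Multiplying the contributions gives O(n log n).

Answer: O(n log n)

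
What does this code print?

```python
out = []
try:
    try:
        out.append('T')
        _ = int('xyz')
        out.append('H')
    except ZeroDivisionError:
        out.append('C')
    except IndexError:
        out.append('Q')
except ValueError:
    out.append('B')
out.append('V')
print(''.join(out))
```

Execution trace: 'T' (try body) → 'B' (outer except ValueError) → 'V' (after the try/except). Output: TBV

Answer: TBV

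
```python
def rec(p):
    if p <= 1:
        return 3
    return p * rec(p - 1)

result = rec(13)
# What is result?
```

rec(13) = 13 * 12 * 11 * 10 * 9 * 8 * 7 * 6 * 5 * 4 * 3 * 2 * 3 = 18681062400

Answer: 18681062400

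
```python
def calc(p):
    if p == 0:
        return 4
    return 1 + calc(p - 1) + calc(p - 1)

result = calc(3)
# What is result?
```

calc(p) = 1 + 2·calc(p-1), calc(0)=4. Closed form: (4+1)·2^3 - 1 = 39.

Answer: 39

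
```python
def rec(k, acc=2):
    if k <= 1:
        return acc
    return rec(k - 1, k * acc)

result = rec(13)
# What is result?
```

Accumulator trace (n, acc): (13, 2) -> (12, 26) -> (11, 312) -> (10, 3432) -> (9, 34320) -> (8, 308880) -> (7, 2471040) -> (6, 17297280) -> (5, 103783680) -> (4, 518918400) -> (3, 2075673600) -> (2, 6227020800) -> (1, 12454041600) -> return 12454041600

Answer: 12454041600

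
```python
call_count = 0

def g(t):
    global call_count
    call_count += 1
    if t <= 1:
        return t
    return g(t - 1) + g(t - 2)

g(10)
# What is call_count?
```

Calls(t) = 1 + Calls(t-1) + Calls(t-2); Calls(0)=Calls(1)=1. For t=10 this gives 177.

Answer: 177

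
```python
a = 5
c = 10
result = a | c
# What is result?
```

Trace:
`a = 5` → a = 5
`c = 10` → c = 10
`result = a | c` → result = 15
So result = 15

Answer: 15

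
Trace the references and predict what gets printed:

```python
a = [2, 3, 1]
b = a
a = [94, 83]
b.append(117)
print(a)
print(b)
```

Key concept: rebinding vs mutation: a is rebound to a new list, b still points at the original.
Step by step:
`a = [2, 3, 1]` → a = [2, 3, 1]
`b = a` → b = [2, 3, 1] (same object as a)
`a = [94, 83]` → a = [94, 83]
`b.append(117)` → b = [2, 3, 1, 117]
`print(a)` → prints [94, 83]
`print(b)` → prints [2, 3, 1, 117]

Answer:
[94, 83]
[2, 3, 1, 117]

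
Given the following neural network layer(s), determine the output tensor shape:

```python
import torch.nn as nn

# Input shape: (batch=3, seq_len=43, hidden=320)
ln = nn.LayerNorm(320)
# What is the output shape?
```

Input: (3, 43, 320) -> Output: (3, 43, 320)

Answer: (3, 43, 320)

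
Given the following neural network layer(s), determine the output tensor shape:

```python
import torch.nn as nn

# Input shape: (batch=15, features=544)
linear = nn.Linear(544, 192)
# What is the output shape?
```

Input: (15, 544) -> Output: (15, 192)

Answer: (15, 192)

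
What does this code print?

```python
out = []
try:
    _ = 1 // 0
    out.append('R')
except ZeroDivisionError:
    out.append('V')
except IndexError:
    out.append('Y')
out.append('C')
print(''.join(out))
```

Execution trace: 'V' (except ZeroDivisionError) → 'C' (after the try/except). Output: VC

Answer: VC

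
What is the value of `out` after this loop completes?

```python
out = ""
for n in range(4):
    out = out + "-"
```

Repeat '-' 4 times
`out` takes the values: "" → "-" → "--" → "---" → "----"

Answer: "----"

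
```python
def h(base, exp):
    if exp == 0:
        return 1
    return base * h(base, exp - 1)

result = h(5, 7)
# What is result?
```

h(5, 7) = 5 * 5 * 5 * 5 * 5 * 5 * 5 = 78125

Answer: 78125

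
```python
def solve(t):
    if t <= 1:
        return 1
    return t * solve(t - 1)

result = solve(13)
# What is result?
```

solve(13) = 13 * 12 * 11 * 10 * 9 * 8 * 7 * 6 * 5 * 4 * 3 * 2 * 1 = 6227020800

Answer: 6227020800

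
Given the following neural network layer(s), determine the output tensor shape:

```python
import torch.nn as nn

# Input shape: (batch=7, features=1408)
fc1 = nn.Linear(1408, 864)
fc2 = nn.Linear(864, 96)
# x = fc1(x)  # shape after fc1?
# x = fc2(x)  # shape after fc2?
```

Input: (7, 1408) -> after fc1: (7, 864) -> Output: (7, 96)

Answer: (7, 96)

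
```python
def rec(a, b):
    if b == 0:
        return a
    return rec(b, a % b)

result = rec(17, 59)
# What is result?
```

rec(17, 59) -> rec(59, 17) -> rec(17, 8) -> rec(8, 1) -> rec(1, 0) -> 1

Answer: 1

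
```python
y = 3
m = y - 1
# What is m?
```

Trace:
`y = 3` → y = 3
`m = y - 1` → m = 2
So m = 2

Answer: 2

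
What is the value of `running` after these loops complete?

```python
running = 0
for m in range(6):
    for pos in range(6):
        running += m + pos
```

Sum of all m+pos for m,pos in 6x6
`running` takes the values: 0 → 1 → 3 → 6 → 10 → 15 → 16 → 18 → 21 → 25 → 30 → 36 → 38 → 41 → 45 → 50 → 56 → 63 → 66 → 70 → 75 → 81 → 88 → 96 → 100 → 105 → 111 → 118 → 126 → 135 → 140 → 146 → 153 → 161 → 170 → 180

Answer: 180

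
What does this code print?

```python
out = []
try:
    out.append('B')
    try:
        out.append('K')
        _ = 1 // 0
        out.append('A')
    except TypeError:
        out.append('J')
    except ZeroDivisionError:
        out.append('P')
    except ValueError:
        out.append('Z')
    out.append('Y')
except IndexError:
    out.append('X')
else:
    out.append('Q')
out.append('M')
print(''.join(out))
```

Execution trace: 'B' (try body) → 'K' (inner try body) → 'P' (inner except ZeroDivisionError) → 'Y' (try body, no exception) → 'Q' (else) → 'M' (after the try/except). Output: BKPYQM

Answer: BKPYQM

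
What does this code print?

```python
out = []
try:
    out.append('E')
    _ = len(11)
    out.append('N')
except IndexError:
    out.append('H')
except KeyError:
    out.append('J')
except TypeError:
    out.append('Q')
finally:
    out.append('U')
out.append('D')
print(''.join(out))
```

Execution trace: 'E' (try body) → 'Q' (except TypeError) → 'U' (finally) → 'D' (after the try/except). Output: EQUD

Answer: EQUD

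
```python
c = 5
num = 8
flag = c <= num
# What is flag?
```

Trace:
`c = 5` → c = 5
`num = 8` → num = 8
`flag = c <= num` → flag = True
So flag = True

Answer: True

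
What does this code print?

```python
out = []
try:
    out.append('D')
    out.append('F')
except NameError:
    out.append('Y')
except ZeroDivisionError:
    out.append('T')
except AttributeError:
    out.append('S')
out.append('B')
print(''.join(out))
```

Execution trace: 'D' (try body) → 'F' (try body, no exception) → 'B' (after the try/except). Output: DFB

Answer: DFB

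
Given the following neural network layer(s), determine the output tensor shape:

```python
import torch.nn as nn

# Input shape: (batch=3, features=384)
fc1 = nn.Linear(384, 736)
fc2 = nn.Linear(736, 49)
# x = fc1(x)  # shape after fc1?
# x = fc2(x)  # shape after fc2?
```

Input: (3, 384) -> after fc1: (3, 736) -> Output: (3, 49)

Answer: (3, 49)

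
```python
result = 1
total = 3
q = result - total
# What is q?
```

Trace:
`result = 1` → result = 1
`total = 3` → total = 3
`q = result - total` → q = -2
So q = -2

Answer: -2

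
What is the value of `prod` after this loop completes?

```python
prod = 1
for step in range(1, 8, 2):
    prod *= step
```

Product of 1, 3, 5, ... up to 7
`prod` takes the values: 1 → 3 → 15 → 105

Answer: 105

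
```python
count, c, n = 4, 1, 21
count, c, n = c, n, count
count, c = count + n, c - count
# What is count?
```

Trace:
`count, c, n = 4, 1, 21` → count = 4; c = 1; n = 21
`count, c, n = c, n, count` → count = 1; c = 21; n = 4
`count, c = count + n, c - count` → count = 5; c = 20
So count = 5

Answer: 5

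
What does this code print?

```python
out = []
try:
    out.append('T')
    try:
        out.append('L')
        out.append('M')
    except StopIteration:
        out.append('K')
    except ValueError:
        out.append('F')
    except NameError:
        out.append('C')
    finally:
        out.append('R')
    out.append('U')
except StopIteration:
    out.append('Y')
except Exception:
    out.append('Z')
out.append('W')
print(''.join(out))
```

Execution trace: 'T' (try body) → 'L' (inner try body) → 'M' (inner try body, no exception) → 'R' (inner finally) → 'U' (try body, no exception) → 'W' (after the try/except). Output: TLMRUW

Answer: TLMRUW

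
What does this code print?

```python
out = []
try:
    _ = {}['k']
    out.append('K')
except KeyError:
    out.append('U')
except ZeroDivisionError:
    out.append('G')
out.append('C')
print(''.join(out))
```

Execution trace: 'U' (except KeyError) → 'C' (after the try/except). Output: UC

Answer: UC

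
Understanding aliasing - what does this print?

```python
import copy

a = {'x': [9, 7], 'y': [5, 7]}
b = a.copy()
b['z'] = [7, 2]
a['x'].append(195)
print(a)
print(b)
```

Key concept: shallow copy of dict with mutable values.
Step by step:
`a = {'x': [9, 7], 'y': [5, 7]}` → a = {'x': [9, 7], 'y': [5, 7]}
`b = a.copy()` → b = {'x': [9, 7], 'y': [5, 7]}
`b['z'] = [7, 2]` → b = {'x': [9, 7], 'y': [5, 7], 'z': [7, 2]}
`a['x'].append(195)` → a = {'x': [9, 7, 195], 'y': [5, 7]}; b = {'x': [9, 7, 195], 'y': [5, 7], 'z': [7, 2]}
`print(a)` → prints {'x': [9, 7, 195], 'y': [5, 7]}
`print(b)` → prints {'x': [9, 7, 195], 'y': [5, 7], 'z': [7, 2]}

Answer:
{'x': [9, 7, 195], 'y': [5, 7]}
{'x': [9, 7, 195], 'y': [5, 7], 'z': [7, 2]}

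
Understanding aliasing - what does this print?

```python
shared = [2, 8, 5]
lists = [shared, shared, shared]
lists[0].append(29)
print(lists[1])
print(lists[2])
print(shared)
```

Key concept: list of same reference.
Step by step:
`shared = [2, 8, 5]` → shared = [2, 8, 5]
`lists = [shared, shared, shared]` → lists = [[2, 8, 5], [2, 8, 5], [2, 8, 5]]
`lists[0].append(29)` → shared = [2, 8, 5, 29]; lists = [[2, 8, 5, 29], [2, 8, 5, 29], [2, 8, 5, 29]]
`print(lists[1])` → prints [2, 8, 5, 29]
`print(lists[2])` → prints [2, 8, 5, 29]
`print(shared)` → prints [2, 8, 5, 29]

Answer:
[2, 8, 5, 29]
[2, 8, 5, 29]
[2, 8, 5, 29]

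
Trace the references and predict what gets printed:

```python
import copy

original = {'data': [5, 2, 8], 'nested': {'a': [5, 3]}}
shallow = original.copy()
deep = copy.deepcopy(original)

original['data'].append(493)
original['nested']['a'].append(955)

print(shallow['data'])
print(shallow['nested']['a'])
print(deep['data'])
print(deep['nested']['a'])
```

Key concept: comparing shallow vs deep copy.
Step by step:
`original = {'data': [5, 2, 8], 'nested': {'a': [5, 3]}}` → original = {'data': [5, 2, 8], 'nested': {'a': [5, 3]}}
`shallow = original.copy()` → shallow = {'data': [5, 2, 8], 'nested': {'a': [5, 3]}}
`deep = copy.deepcopy(original)` → deep = {'data': [5, 2, 8], 'nested': {'a': [5, 3]}}
`original['data'].append(493)` → original = {'data': [5, 2, 8, 493], 'nested': {'a': [5, 3]}}; shallow = {'data': [5, 2, 8, 493], 'nested': {'a': [5, 3]}}
`original['nested']['a'].append(955)` → original = {'data': [5, 2, 8, 493], 'nested': {'a': [5, 3, 955]}}; shallow = {'data': [5, 2, 8, 493], 'nested': {'a': [5, 3, 955]}}
`print(shallow['data'])` → prints [5, 2, 8, 493]
`print(shallow['nested']['a'])` → prints [5, 3, 955]
`print(deep['data'])` → prints [5, 2, 8]
`print(deep['nested']['a'])` → prints [5, 3]

Answer:
[5, 2, 8, 493]
[5, 3, 955]
[5, 2, 8]
[5, 3]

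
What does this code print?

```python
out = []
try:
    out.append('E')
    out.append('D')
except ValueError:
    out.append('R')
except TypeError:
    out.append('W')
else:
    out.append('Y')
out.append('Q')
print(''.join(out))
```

Execution trace: 'E' (try body) → 'D' (try body, no exception) → 'Y' (else) → 'Q' (after the try/except). Output: EDYQ

Answer: EDYQ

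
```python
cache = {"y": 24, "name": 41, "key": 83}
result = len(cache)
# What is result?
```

Trace:
`cache = {"y": 24, "name": 41, "key": 83}` → cache = {'y': 24, 'name': 41, 'key': 83}
`result = len(cache)` → result = 3
So result = 3

Answer: 3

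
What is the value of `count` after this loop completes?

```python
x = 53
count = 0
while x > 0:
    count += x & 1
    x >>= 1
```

Count set bits in 53 (binary: 0b110101)
`count` takes the values: 0 → 1 → 2 → 3 → 4

Answer: 4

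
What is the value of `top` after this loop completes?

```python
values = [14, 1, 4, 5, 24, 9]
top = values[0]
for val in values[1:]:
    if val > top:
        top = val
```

Maximum of [14, 1, 4, 5, 24, 9]
`top` takes the values: 14 → 24

Answer: 24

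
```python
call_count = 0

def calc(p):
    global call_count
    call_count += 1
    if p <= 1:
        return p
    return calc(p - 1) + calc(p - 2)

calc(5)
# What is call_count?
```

Calls(p) = 1 + Calls(p-1) + Calls(p-2); Calls(0)=Calls(1)=1. For p=5 this gives 15.

Answer: 15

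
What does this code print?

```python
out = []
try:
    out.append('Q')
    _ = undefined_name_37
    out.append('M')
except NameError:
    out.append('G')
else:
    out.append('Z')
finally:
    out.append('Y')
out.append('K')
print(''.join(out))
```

Execution trace: 'Q' (try body) → 'G' (except NameError) → 'Y' (finally) → 'K' (after the try/except). Output: QGYK

Answer: QGYK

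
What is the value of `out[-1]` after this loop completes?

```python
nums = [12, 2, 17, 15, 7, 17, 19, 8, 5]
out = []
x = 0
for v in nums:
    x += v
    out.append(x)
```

Cumulative sum ends at 102
`out` takes the values: [] → [12] → [12, 14] → [12, 14, 31] → [12, 14, 31, 46] → [12, 14, 31, 46, 53] → [12, 14, 31, 46, 53, 70] → [12, 14, 31, 46, 53, 70, 89] → [12, 14, 31, 46, 53, 70, 89, 97] → [12, 14, 31, 46, 53, 70, 89, 97, 102]
So `out[-1]` = 102

Answer: 102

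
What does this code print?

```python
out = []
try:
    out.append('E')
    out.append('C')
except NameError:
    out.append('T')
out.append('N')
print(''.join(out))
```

Execution trace: 'E' (try body) → 'C' (try body, no exception) → 'N' (after the try/except). Output: ECN

Answer: ECN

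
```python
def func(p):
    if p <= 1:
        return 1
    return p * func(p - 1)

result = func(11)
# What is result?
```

func(11) = 11 * 10 * 9 * 8 * 7 * 6 * 5 * 4 * 3 * 2 * 1 = 39916800

Answer: 39916800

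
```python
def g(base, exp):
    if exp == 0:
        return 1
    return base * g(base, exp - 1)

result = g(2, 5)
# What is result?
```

g(2, 5) = 2 * 2 * 2 * 2 * 2 = 32

Answer: 32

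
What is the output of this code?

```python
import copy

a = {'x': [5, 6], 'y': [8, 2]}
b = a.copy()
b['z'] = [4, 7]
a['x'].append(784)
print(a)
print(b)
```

Key concept: shallow copy of dict with mutable values.
Step by step:
`a = {'x': [5, 6], 'y': [8, 2]}` → a = {'x': [5, 6], 'y': [8, 2]}
`b = a.copy()` → b = {'x': [5, 6], 'y': [8, 2]}
`b['z'] = [4, 7]` → b = {'x': [5, 6], 'y': [8, 2], 'z': [4, 7]}
`a['x'].append(784)` → a = {'x': [5, 6, 784], 'y': [8, 2]}; b = {'x': [5, 6, 784], 'y': [8, 2], 'z': [4, 7]}
`print(a)` → prints {'x': [5, 6, 784], 'y': [8, 2]}
`print(b)` → prints {'x': [5, 6, 784], 'y': [8, 2], 'z': [4, 7]}

Answer:
{'x': [5, 6, 784], 'y': [8, 2]}
{'x': [5, 6, 784], 'y': [8, 2], 'z': [4, 7]}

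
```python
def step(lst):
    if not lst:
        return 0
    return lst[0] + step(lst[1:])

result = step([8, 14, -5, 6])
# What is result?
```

8 + 14 + (-5) + 6 + 0 = 23

Answer: 23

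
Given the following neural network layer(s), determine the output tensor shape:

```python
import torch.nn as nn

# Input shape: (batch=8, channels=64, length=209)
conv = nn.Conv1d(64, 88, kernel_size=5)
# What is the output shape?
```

Input: (8, 64, 209) -> Output: (8, 88, 205)

Answer: (8, 88, 205)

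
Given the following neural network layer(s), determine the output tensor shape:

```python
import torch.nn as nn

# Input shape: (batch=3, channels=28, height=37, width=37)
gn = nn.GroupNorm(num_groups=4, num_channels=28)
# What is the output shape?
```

Input: (3, 28, 37, 37) -> Output: (3, 28, 37, 37)

Answer: (3, 28, 37, 37)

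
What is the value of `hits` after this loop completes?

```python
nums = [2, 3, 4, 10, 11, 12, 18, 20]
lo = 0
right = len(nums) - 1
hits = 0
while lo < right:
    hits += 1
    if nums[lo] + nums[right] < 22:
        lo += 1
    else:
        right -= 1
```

Steps to find pair summing to 22
`hits` takes the values: 0 → 1 → 2 → 3 → 4 → 5 → 6 → 7

Answer: 7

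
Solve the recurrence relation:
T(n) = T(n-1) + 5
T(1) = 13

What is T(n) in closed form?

Unrolling: T(n) = T(1) + 5·(n-1) = 13 + 5(n-1) = 5n + 8.

Answer: T(n) = 5n + 8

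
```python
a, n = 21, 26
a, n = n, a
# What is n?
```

Trace:
`a, n = 21, 26` → a = 21; n = 26
`a, n = n, a` → a = 26; n = 21
So n = 21

Answer: 21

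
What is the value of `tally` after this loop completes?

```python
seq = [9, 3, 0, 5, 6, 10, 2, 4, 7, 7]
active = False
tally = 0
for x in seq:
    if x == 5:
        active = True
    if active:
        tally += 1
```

Count elements after first 5 in [9, 3, 0, 5, 6, 10, 2, 4, 7, 7]
`tally` takes the values: 0 → 1 → 2 → 3 → 4 → 5 → 6 → 7

Answer: 7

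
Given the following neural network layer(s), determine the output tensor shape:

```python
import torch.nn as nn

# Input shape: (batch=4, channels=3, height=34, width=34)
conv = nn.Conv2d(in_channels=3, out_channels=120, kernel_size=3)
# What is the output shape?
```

Input: (4, 3, 34, 34) -> Output: (4, 120, 32, 32)

Answer: (4, 120, 32, 32)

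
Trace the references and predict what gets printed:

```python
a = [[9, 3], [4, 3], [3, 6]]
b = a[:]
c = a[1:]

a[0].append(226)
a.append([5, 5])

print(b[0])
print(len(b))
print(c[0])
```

Key concept: slice with nested mutation.
Step by step:
`a = [[9, 3], [4, 3], [3, 6]]` → a = [[9, 3], [4, 3], [3, 6]]
`b = a[:]` → b = [[9, 3], [4, 3], [3, 6]]
`c = a[1:]` → c = [[4, 3], [3, 6]]
`a[0].append(226)` → a = [[9, 3, 226], [4, 3], [3, 6]]; b = [[9, 3, 226], [4, 3], [3, 6]]
`a.append([5, 5])` → a = [[9, 3, 226], [4, 3], [3, 6], [5, 5]]
`print(b[0])` → prints [9, 3, 226]
`print(len(b))` → prints 3
`print(c[0])` → prints [4, 3]

Answer:
[9, 3, 226]
3
[4, 3]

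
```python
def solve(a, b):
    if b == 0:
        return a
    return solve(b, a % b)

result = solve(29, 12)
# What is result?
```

solve(29, 12) -> solve(12, 5) -> solve(5, 2) -> solve(2, 1) -> solve(1, 0) -> 1

Answer: 1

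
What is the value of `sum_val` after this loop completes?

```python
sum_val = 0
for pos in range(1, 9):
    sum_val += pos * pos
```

Sum of squares 1² to 8² = 204
`sum_val` takes the values: 0 → 1 → 5 → 14 → 30 → 55 → 91 → 140 → 204

Answer: 204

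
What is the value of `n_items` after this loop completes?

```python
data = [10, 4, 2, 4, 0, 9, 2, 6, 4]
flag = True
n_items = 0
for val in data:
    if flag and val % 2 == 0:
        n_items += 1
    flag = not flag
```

Count even values at even positions
`n_items` takes the values: 0 → 1 → 2 → 3 → 4 → 5

Answer: 5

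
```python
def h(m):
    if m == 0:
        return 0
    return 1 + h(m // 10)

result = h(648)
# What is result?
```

Count of digits of 648: 3

Answer: 3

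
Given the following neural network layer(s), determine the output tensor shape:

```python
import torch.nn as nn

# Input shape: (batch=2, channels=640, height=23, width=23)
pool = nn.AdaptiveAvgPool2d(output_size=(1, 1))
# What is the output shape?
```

Input: (2, 640, 23, 23) -> Output: (2, 640, 1, 1)

Answer: (2, 640, 1, 1)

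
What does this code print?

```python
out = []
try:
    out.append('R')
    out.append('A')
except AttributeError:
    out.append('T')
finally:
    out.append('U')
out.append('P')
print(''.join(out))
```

Execution trace: 'R' (try body) → 'A' (try body, no exception) → 'U' (finally) → 'P' (after the try/except). Output: RAUP

Answer: RAUP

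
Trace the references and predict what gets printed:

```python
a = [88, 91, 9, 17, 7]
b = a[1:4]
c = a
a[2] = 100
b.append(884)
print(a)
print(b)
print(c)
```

Key concept: slice vs alias.
Step by step:
`a = [88, 91, 9, 17, 7]` → a = [88, 91, 9, 17, 7]
`b = a[1:4]` → b = [91, 9, 17]
`c = a` → c = [88, 91, 9, 17, 7] (same object as a)
`a[2] = 100` → a = [88, 91, 100, 17, 7] (same object as c); c = [88, 91, 100, 17, 7] (same object as a)
`b.append(884)` → b = [91, 9, 17, 884]
`print(a)` → prints [88, 91, 100, 17, 7]
`print(b)` → prints [91, 9, 17, 884]
`print(c)` → prints [88, 91, 100, 17, 7]

Answer:
[88, 91, 100, 17, 7]
[91, 9, 17, 884]
[88, 91, 100, 17, 7]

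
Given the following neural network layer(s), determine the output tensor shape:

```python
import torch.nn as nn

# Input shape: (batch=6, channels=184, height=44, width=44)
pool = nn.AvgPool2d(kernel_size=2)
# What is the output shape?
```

Input: (6, 184, 44, 44) -> Output: (6, 184, 22, 22)

Answer: (6, 184, 22, 22)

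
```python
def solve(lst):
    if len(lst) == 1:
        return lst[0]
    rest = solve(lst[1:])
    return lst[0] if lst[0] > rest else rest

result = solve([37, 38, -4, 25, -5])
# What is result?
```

Recursive max over [37, 38, -4, 25, -5] = 38

Answer: 38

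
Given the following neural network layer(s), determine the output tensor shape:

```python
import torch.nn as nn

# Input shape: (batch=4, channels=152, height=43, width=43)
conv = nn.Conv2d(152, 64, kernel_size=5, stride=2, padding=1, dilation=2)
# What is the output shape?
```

Input: (4, 152, 43, 43) -> Output: (4, 64, 19, 19)

Answer: (4, 64, 19, 19)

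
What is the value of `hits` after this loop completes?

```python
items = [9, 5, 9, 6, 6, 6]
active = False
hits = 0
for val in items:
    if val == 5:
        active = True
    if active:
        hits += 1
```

Count elements after first 5 in [9, 5, 9, 6, 6, 6]
`hits` takes the values: 0 → 1 → 2 → 3 → 4 → 5

Answer: 5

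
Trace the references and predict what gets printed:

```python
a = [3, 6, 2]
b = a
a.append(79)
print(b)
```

Key concept: basic list aliasing.
Step by step:
`a = [3, 6, 2]` → a = [3, 6, 2]
`b = a` → b = [3, 6, 2] (same object as a)
`a.append(79)` → a = [3, 6, 2, 79] (same object as b); b = [3, 6, 2, 79] (same object as a)
`print(b)` → prints [3, 6, 2, 79]

Answer: [3, 6, 2, 79]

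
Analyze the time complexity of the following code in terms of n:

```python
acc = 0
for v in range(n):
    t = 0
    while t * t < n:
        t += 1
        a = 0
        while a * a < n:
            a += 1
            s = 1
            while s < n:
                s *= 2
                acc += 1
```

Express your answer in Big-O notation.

Each loop level contributes: n × √n × √n × log n. Multiplying the contributions gives O(n^2 log n).

Answer: O(n^2 log n)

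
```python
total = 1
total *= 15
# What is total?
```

Trace:
`total = 1` → total = 1
`total *= 15` → total = 15
So total = 15

Answer: 15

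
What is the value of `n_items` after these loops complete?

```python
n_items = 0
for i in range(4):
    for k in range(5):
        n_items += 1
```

4 * 5 = 20
`n_items` takes the values: 0 → 1 → 2 → 3 → 4 → 5 → 6 → 7 → 8 → 9 → 10 → 11 → 12 → 13 → 14 → 15 → 16 → 17 → 18 → 19 → 20

Answer: 20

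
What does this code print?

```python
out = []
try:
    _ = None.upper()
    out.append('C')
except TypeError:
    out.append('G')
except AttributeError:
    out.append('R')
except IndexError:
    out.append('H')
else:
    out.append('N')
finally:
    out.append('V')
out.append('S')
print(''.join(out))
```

Execution trace: 'R' (except AttributeError) → 'V' (finally) → 'S' (after the try/except). Output: RVS

Answer: RVS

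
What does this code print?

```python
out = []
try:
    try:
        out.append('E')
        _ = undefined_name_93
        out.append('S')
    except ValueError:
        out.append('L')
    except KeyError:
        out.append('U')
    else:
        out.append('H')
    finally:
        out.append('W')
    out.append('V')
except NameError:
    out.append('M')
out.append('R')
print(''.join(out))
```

Execution trace: 'E' (inner try body) → 'W' (inner finally) → 'M' (except NameError) → 'R' (after the try/except). Output: EWMR

Answer: EWMR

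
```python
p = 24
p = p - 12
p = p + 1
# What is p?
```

Trace:
`p = 24` → p = 24
`p = p - 12` → p = 12
`p = p + 1` → p = 13
So p = 13

Answer: 13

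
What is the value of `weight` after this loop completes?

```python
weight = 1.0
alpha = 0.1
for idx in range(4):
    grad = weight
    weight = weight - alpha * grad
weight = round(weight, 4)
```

Gradient descent: w = 1.0 * (1 - 0.1)^4
`weight` takes the values: 1.0 → 0.9 → 0.81 → 0.729 → 0.6561

Answer: 0.6561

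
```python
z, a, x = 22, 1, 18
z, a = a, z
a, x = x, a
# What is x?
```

Trace:
`z, a, x = 22, 1, 18` → z = 22; a = 1; x = 18
`z, a = a, z` → z = 1; a = 22
`a, x = x, a` → a = 18; x = 22
So x = 22

Answer: 22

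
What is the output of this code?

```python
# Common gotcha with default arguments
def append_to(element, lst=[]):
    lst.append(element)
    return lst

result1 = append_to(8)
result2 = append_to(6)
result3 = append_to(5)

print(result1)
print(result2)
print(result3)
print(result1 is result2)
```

Key concept: mutable default argument gotcha.
Step by step:
`result1 = append_to(8)` → result1 = [8]
`result2 = append_to(6)` → result1 = [8, 6] (same object as result2); result2 = [8, 6] (same object as result1)
`result3 = append_to(5)` → result1 = [8, 6, 5] (same object as result2, result3); result2 = [8, 6, 5] (same object as result1, result3); result3 = [8, 6, 5] (same object as result1, result2)
`print(result1)` → prints [8, 6, 5]
`print(result2)` → prints [8, 6, 5]
`print(result3)` → prints [8, 6, 5]
`print(result1 is result2)` → prints True

Answer:
[8, 6, 5]
[8, 6, 5]
[8, 6, 5]
True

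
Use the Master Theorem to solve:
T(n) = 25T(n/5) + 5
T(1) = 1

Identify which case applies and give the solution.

a=25, b=5, f(n)=5. log_5(25) = 2. Since c=0 < 2, Case 1 applies: T(n) = Θ(n^log_b(a)) = O(n^2).

Answer: O(n^2) - Case 1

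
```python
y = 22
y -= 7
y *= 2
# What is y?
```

Trace:
`y = 22` → y = 22
`y -= 7` → y = 15
`y *= 2` → y = 30
So y = 30

Answer: 30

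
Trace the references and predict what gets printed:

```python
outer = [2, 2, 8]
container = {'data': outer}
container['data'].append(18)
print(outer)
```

Key concept: dict holds reference to list.
Step by step:
`outer = [2, 2, 8]` → outer = [2, 2, 8]
`container = {'data': outer}` → container = {'data': [2, 2, 8]}
`container['data'].append(18)` → outer = [2, 2, 8, 18]; container = {'data': [2, 2, 8, 18]}
`print(outer)` → prints [2, 2, 8, 18]

Answer: [2, 2, 8, 18]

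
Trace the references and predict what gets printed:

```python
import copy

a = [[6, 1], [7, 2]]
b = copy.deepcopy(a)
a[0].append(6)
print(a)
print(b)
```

Key concept: deep copy is fully independent.
Step by step:
`a = [[6, 1], [7, 2]]` → a = [[6, 1], [7, 2]]
`b = copy.deepcopy(a)` → b = [[6, 1], [7, 2]]
`a[0].append(6)` → a = [[6, 1, 6], [7, 2]]
`print(a)` → prints [[6, 1, 6], [7, 2]]
`print(b)` → prints [[6, 1], [7, 2]]

Answer:
[[6, 1, 6], [7, 2]]
[[6, 1], [7, 2]]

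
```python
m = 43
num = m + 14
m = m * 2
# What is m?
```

Trace:
`m = 43` → m = 43
`num = m + 14` → num = 57
`m = m * 2` → m = 86
So m = 86

Answer: 86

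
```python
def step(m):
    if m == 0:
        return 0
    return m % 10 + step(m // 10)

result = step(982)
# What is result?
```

Sum of digits of 982: 2 + 8 + 9 = 19

Answer: 19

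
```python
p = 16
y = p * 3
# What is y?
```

Trace:
`p = 16` → p = 16
`y = p * 3` → y = 48
So y = 48

Answer: 48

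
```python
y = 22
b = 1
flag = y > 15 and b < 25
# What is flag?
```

Trace:
`y = 22` → y = 22
`b = 1` → b = 1
`flag = y > 15 and b < 25` → flag = True
So flag = True

Answer: True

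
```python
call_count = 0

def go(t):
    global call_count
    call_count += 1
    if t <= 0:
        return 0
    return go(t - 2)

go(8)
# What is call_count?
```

Linear recursion stepping by 2: 5 calls from t=8 down to ≤0.

Answer: 5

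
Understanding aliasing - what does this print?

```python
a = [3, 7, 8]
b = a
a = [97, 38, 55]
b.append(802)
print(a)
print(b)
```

Key concept: rebinding vs mutation: a is rebound to a new list, b still points at the original.
Step by step:
`a = [3, 7, 8]` → a = [3, 7, 8]
`b = a` → b = [3, 7, 8] (same object as a)
`a = [97, 38, 55]` → a = [97, 38, 55]
`b.append(802)` → b = [3, 7, 8, 802]
`print(a)` → prints [97, 38, 55]
`print(b)` → prints [3, 7, 8, 802]

Answer:
[97, 38, 55]
[3, 7, 8, 802]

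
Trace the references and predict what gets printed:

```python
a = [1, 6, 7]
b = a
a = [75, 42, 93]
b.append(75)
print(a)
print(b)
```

Key concept: rebinding vs mutation: a is rebound to a new list, b still points at the original.
Step by step:
`a = [1, 6, 7]` → a = [1, 6, 7]
`b = a` → b = [1, 6, 7] (same object as a)
`a = [75, 42, 93]` → a = [75, 42, 93]
`b.append(75)` → b = [1, 6, 7, 75]
`print(a)` → prints [75, 42, 93]
`print(b)` → prints [1, 6, 7, 75]

Answer:
[75, 42, 93]
[1, 6, 7, 75]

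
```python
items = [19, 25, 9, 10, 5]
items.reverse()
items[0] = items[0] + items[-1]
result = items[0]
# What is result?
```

Trace:
`items = [19, 25, 9, 10, 5]` → items = [19, 25, 9, 10, 5]
`items.reverse()` → items = [5, 10, 9, 25, 19]
`items[0] = items[0] + items[-1]` → items = [24, 10, 9, 25, 19]
`result = items[0]` → result = 24
So result = 24

Answer: 24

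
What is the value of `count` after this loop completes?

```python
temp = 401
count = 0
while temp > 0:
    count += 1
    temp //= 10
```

Count digits by repeated division by 10
`count` takes the values: 0 → 1 → 2 → 3

Answer: 3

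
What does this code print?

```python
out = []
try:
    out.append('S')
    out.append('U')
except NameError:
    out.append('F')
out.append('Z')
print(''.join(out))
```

Execution trace: 'S' (try body) → 'U' (try body, no exception) → 'Z' (after the try/except). Output: SUZ

Answer: SUZ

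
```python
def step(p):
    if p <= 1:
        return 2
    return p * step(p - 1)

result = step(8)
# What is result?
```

step(8) = 8 * 7 * 6 * 5 * 4 * 3 * 2 * 2 = 80640

Answer: 80640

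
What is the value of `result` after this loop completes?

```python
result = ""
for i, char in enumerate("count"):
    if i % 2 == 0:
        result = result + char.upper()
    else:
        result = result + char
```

Uppercase even positions in 'count'
`result` takes the values: "" → "C" → "Co" → "CoU" → "CoUn" → "CoUnT"

Answer: "CoUnT"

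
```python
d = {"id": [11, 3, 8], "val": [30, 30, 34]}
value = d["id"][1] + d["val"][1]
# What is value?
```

Trace:
`d = {"id": [11, 3, 8], "val": [30, 30, 34]}` → d = {'id': [11, 3, 8], 'val': [30, 30, 34]}
`value = d["id"][1] + d["val"][1]` → value = 33
So value = 33

Answer: 33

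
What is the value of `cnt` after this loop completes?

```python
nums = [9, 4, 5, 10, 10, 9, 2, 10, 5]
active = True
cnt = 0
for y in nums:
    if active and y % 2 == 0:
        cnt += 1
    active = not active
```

Count even values at even positions
`cnt` takes the values: 0 → 1 → 2

Answer: 2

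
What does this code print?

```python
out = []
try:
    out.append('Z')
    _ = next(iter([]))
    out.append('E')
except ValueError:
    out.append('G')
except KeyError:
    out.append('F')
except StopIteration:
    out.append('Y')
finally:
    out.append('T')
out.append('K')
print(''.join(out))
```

Execution trace: 'Z' (try body) → 'Y' (except StopIteration) → 'T' (finally) → 'K' (after the try/except). Output: ZYTK

Answer: ZYTK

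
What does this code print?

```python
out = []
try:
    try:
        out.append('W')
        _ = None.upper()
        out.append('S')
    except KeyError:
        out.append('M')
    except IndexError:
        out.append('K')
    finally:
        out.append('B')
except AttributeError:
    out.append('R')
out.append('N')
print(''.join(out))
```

Execution trace: 'W' (try body) → 'B' (finally) → 'R' (outer except AttributeError) → 'N' (after the try/except). Output: WBRN

Answer: WBRN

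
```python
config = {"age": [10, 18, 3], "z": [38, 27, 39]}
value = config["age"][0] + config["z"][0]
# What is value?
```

Trace:
`config = {"age": [10, 18, 3], "z": [38, 27, 39]}` → config = {'age': [10, 18, 3], 'z': [38, 27, 39]}
`value = config["age"][0] + config["z"][0]` → value = 48
So value = 48

Answer: 48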